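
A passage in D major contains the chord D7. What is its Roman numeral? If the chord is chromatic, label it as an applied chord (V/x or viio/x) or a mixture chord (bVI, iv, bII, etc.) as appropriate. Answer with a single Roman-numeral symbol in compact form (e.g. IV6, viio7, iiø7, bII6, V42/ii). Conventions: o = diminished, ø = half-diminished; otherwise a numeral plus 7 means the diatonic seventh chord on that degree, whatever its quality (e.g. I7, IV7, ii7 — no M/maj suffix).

V7/IV

Stacked in thirds the chord is D-F#-A-C: a dominant seventh chord on D.
D is not a diatonic chord root with this quality in D major, but it lies a perfect fifth above G (IV), so the chord functions as an applied dominant of IV.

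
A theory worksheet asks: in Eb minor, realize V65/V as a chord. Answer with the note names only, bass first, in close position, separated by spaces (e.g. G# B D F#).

V65/V is a secondary dominant — the dominant seventh of V. V in Eb minor is Bb, so the applied chord's root is F, a perfect fifth above.
Building a dominant seventh chord on F gives F-A-C-Eb.
With the 65 figure the chord is in first inversion; from the bass A upward in close position it reads A-C-Eb-F.

A C Eb F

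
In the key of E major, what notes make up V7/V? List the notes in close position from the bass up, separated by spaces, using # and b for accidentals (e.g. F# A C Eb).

F# A# C# E

V7/V is a secondary dominant — the dominant seventh of V. V in E major is B, so the applied chord's root is F#, a perfect fifth above.
Building a dominant seventh chord on F# gives F#-A#-C#-E.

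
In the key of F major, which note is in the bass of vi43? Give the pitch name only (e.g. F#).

A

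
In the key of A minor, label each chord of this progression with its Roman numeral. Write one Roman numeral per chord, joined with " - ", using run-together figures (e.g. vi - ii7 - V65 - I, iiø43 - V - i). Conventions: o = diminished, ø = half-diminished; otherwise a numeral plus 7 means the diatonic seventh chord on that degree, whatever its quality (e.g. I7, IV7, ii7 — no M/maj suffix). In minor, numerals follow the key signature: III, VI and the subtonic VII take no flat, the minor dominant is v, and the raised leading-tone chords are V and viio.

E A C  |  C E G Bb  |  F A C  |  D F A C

i64 - V7/VI - VI - iv7

E-A-C: minor triad on A = scale degree 1 → i64.
C-E-G-Bb: a dominant seventh chord on C, the applied dominant of VI → V7/VI.
F-A-C: major triad on F = scale degree 6 → VI.
D-F-A-C: root D is the subdominant; minor seventh chord there is iv7.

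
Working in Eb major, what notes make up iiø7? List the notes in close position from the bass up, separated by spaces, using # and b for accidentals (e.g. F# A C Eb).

iiø7 is the half-diminished supertonic seventh, borrowed from the parallel minor. In Eb major that root is F.
So the chord is F-Ab-Cb-Eb.

F Ab Cb Eb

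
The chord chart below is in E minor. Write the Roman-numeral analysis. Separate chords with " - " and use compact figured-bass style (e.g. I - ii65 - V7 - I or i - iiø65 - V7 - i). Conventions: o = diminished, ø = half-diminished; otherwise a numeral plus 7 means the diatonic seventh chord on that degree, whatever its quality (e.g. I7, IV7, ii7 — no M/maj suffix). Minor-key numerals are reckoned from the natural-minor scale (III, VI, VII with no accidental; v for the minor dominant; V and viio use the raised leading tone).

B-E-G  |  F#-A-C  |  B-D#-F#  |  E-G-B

B-E-G has root E, degree 1 in E minor, so i64.
F#-A-C: root F# is the supertonic; diminished triad there is iio.
B-D#-F# has root B, degree 5 in E minor, so V.
E-G-B has root E, degree 1 in E minor, so i.

i64 - iio - V - i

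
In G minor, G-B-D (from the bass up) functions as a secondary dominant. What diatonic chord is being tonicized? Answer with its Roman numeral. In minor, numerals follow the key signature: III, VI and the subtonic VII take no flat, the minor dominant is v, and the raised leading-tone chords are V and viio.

The chord is a major triad on G.
A dominant resolves down a perfect fifth: G → C. In G minor, C is scale degree 4, i.e. iv.

iv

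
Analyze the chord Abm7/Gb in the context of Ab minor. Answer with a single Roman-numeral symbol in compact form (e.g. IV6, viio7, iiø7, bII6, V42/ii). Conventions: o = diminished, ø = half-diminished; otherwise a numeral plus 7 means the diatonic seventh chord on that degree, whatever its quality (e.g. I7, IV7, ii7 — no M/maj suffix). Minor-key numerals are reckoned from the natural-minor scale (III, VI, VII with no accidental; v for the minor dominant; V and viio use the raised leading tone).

Stacked in thirds the chord is Ab-Cb-Eb-Gb: a minor seventh chord on Ab.
In Ab minor, Ab is the tonic; the diatonic minor seventh chord there is i7.
With Gb in the bass the chord is in third inversion, so the figured bass is 42.

i42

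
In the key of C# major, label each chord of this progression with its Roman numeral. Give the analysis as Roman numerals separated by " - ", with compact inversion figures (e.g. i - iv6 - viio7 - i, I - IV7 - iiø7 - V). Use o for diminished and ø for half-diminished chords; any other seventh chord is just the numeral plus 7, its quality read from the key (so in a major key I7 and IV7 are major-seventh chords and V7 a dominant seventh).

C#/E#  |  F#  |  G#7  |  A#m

I6 - IV - V7 - vi

C#/E#: major triad on C# = scale degree 1 → I6.
F#: major triad on F# = scale degree 4 → IV.
G#7: root G# is the dominant; dominant seventh chord there is V7.
A#m has root A#, degree 6 in C# major, so vi.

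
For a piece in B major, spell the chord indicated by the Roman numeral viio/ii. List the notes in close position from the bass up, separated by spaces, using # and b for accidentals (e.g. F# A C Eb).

B# D# F#

The slash marks an applied leading-tone chord: viio of ii. In B major, ii is C#, so the leading tone to it is B#, a half step below.
Building a diminished triad on B# gives B#-D#-F#.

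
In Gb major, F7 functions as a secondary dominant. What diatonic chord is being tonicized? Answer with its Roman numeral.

iii

The chord is a dominant seventh chord on F.
A dominant resolves down a perfect fifth: F → Bb. In Gb major, Bb is scale degree 3, i.e. iii.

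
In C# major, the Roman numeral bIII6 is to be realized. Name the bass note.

bIII in C# major has root E; the chord is E-G#-B.
The figure 6 means first inversion — the third is in the bass.

G#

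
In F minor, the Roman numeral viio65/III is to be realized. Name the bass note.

Bb

The applied chord viio65/III is rooted on G: G-Bb-Db-Fb.
The figure 65 means first inversion — the third is in the bass.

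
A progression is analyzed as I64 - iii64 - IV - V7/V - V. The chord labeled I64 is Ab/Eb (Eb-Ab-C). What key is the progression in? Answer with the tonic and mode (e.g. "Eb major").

Ab major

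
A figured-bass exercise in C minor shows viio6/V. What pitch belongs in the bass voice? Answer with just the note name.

A

The applied chord viio6/V is rooted on F#: F#-A-C.
The figure 6 means first inversion — the third is in the bass.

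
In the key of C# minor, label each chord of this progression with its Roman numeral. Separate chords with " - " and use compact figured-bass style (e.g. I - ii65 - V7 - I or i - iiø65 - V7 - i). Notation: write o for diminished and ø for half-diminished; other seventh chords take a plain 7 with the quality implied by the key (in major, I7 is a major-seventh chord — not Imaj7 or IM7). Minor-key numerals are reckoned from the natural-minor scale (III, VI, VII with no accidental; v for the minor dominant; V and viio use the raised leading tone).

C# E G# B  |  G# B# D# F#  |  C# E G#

i7 - V7 - i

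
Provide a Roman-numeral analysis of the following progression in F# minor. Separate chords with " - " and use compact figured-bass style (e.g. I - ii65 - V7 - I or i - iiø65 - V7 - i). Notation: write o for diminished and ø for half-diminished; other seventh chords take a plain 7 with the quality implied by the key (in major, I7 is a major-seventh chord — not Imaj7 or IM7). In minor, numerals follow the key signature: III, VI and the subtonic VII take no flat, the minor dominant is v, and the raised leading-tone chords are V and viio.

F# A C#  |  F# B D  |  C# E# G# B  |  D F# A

F#-A-C#: root F# is the tonic; minor triad there is i.
F#-B-D: root B is the subdominant; minor triad there is iv64.
C#-E#-G#-B: dominant seventh chord on C# = scale degree 5 → V7.
D-F#-A has root D, degree 6 in F# minor, so VI.

i - iv64 - V7 - VI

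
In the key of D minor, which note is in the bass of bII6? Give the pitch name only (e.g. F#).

G

bII in D minor has root Eb; the chord is Eb-G-Bb.
The figure 6 means first inversion — the third is in the bass.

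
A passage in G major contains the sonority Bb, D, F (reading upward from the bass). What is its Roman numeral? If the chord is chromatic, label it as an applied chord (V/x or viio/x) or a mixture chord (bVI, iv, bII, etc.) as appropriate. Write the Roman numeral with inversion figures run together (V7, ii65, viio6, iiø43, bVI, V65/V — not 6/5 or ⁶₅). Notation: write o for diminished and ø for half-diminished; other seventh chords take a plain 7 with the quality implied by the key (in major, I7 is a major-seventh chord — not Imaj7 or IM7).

bIII

Stacked in thirds the chord is Bb-D-F: a major triad on Bb.
Bb is the lowered third degree of G major (diatonic 3 would be B). This is a major triad on the lowered third degree, borrowed from the parallel minor.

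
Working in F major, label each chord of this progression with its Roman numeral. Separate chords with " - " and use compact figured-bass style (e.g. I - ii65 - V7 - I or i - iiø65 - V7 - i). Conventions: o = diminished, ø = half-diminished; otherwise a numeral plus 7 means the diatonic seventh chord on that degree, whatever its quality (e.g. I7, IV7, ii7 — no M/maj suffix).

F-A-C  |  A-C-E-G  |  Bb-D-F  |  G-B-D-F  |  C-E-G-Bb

F-A-C: root F is the tonic; major triad there is I.
A-C-E-G has root A, degree 3 in F major, so iii7.
Bb-D-F: major triad on Bb = scale degree 4 → IV.
G-B-D-F is the secondary dominant of V (dominant seventh chord on G): V7/V.
C-E-G-Bb: root C is the dominant; dominant seventh chord there is V7.

I - iii7 - IV - V7/V - V7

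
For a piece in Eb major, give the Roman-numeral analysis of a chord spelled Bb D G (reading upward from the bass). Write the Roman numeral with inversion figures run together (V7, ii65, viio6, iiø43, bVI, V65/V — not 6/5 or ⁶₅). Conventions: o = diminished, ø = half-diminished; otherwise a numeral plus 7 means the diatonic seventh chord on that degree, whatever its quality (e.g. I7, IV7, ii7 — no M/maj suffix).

iii6

Stacked in thirds the chord is G-Bb-D: a minor triad on G.
In Eb major, G is the mediant; the diatonic minor triad there is iii.
With Bb in the bass the chord is in first inversion, so the figured bass is 6.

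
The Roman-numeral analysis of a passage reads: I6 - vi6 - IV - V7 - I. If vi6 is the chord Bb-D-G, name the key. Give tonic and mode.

Bb major

The anchor chord is a minor triad on G, labeled vi6.
vi6 on G implies G is the submediant; that puts the tonic at Bb, and the lowercase numeral fits major mode.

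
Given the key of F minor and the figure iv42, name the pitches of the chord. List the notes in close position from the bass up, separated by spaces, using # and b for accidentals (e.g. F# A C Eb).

The numeral's case and figure indicate a minor seventh chord. In F minor its root, the subdominant, is Bb.
That chord is spelled Bb-Db-F-Ab.
The figured bass 42 indicates third inversion, placing the seventh (Ab) in the bass: Ab-Bb-Db-F.

Ab Bb Db F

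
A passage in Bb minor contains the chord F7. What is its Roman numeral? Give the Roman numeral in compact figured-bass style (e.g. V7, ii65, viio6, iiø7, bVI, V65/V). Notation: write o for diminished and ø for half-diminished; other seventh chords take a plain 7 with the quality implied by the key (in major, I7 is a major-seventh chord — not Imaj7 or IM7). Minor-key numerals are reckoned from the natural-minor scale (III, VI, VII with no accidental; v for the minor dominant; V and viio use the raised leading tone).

The pitches F-A-C-Eb form a dominant seventh chord rooted on F.
F is scale degree 5 in Bb minor, and a dominant seventh chord on that degree is written V7.

V7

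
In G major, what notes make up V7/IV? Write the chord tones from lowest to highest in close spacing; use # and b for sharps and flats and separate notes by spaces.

G B D F

V7/IV is a secondary dominant — the dominant seventh of IV. IV in G major is C, so the applied chord's root is G, a perfect fifth above.
Building a dominant seventh chord on G gives G-B-D-F.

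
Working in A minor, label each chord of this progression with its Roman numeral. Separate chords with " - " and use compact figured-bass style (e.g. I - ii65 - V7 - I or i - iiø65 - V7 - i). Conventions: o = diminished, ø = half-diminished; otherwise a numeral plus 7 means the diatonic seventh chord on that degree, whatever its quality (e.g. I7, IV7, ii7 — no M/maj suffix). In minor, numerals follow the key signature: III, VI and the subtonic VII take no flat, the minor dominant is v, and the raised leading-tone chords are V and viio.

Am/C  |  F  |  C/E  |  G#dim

i6 - VI - III6 - viio

Am/C has root A, degree 1 in A minor, so i6.
F: root F is the submediant; major triad there is VI.
C/E: major triad on C = scale degree 3 → III6.
G#dim: root G# is the leading tone; diminished triad there is viio.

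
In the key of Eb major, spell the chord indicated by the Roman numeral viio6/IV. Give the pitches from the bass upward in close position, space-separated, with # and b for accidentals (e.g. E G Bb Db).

viio6/IV is a secondary leading-tone chord. The target IV is Ab in Eb major; the applied chord is rooted a semitone below, on G.
Building a diminished triad on G gives G-Bb-Db.
With the 6 figure the chord is in first inversion; from the bass Bb upward in close position it reads Bb-Db-G.

Bb Db G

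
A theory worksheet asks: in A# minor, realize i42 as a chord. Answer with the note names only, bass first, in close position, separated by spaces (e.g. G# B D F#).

G# A# C# E#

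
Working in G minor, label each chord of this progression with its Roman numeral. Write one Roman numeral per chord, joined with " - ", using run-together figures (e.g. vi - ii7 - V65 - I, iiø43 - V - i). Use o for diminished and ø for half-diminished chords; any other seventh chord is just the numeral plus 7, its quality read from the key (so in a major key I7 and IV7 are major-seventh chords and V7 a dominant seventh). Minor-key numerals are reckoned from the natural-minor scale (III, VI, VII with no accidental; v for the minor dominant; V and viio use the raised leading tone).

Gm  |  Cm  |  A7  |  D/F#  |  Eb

i - iv - V7/V - V6 - VI

Gm: root G is the tonic; minor triad there is i.
Cm: root C is the subdominant; minor triad there is iv.
A7: a dominant seventh chord on A, the applied dominant of V → V7/V.
D/F# has root D, degree 5 in G minor, so V6.
Eb has root Eb, degree 6 in G minor, so VI.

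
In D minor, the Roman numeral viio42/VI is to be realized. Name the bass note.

Gb

The applied chord viio42/VI is rooted on A: A-C-Eb-Gb.
The figure 42 means third inversion — the seventh is in the bass.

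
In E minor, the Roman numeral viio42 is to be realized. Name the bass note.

viio in E minor has root D#; the chord is D#-F#-A-C.
The figure 42 means third inversion — the seventh is in the bass.

C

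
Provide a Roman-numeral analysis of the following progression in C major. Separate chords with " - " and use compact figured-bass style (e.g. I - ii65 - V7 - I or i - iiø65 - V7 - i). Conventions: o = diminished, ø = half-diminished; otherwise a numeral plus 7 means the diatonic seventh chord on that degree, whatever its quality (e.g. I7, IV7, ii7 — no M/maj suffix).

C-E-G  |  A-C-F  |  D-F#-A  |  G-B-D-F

C-E-G: root C is the tonic; major triad there is I.
A-C-F: major triad on F = scale degree 4 → IV6.
D-F#-A is the secondary dominant of V (major triad on D): V/V.
G-B-D-F: dominant seventh chord on G = scale degree 5 → V7.

I - IV6 - V/V - V7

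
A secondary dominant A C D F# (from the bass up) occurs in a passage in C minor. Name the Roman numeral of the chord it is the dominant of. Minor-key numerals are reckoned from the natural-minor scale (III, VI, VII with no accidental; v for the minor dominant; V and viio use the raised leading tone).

V

The chord is a dominant seventh chord on D.
A dominant resolves down a perfect fifth: D → G. In C minor, G is scale degree 5, i.e. V.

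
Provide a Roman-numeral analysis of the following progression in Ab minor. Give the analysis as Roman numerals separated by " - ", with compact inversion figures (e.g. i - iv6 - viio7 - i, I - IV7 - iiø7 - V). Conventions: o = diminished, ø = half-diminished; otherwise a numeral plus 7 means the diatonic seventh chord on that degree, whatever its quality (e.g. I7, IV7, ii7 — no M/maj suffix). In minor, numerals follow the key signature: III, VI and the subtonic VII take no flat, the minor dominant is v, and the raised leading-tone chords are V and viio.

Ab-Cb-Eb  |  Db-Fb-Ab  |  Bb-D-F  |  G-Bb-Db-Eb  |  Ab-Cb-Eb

Ab-Cb-Eb has root Ab, degree 1 in Ab minor, so i.
Db-Fb-Ab: root Db is the subdominant; minor triad there is iv.
Bb-D-F: chromatic; Bb is V of V, so V/V.
G-Bb-Db-Eb has root Eb, degree 5 in Ab minor, so V65.
Ab-Cb-Eb: root Ab is the tonic; minor triad there is i.

i - iv - V/V - V65 - i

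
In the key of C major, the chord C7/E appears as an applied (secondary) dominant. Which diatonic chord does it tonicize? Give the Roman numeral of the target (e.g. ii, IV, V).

IV

The chord is a dominant seventh chord on C.
A dominant resolves down a perfect fifth: C → F. In C major, F is scale degree 4, i.e. IV.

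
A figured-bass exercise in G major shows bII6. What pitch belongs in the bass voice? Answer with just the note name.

C

bII in G major has root Ab; the chord is Ab-C-Eb.
The figure 6 means first inversion — the third is in the bass.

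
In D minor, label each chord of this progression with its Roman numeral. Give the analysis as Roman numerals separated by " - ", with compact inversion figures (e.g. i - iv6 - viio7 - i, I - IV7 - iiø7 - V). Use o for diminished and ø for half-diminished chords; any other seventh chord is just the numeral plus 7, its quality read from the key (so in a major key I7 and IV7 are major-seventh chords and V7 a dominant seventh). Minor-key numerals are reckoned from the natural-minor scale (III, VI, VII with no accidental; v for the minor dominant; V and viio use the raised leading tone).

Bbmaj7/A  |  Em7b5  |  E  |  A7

Bbmaj7/A: root Bb is the submediant; major seventh chord there is VI42.
Em7b5: half-diminished seventh chord on E = scale degree 2 → iiø7.
E: chromatic; E is V of V, so V/V.
A7 has root A, degree 5 in D minor, so V7.

VI42 - iiø7 - V/V - V7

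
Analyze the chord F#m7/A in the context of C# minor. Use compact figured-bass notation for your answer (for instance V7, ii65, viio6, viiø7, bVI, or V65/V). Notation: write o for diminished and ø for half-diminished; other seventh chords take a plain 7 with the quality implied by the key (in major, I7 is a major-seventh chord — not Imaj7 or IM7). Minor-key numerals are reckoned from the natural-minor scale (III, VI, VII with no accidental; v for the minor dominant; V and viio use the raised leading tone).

iv65

The pitches F#-A-C#-E form a minor seventh chord rooted on F#.
In C# minor, F# is the subdominant; the diatonic minor seventh chord there is iv7.
With A in the bass the chord is in first inversion, so the figured bass is 65.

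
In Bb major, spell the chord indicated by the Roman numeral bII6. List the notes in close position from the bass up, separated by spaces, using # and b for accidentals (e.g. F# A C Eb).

Scale degree 2 in Bb major is C; lowering it a half step gives Cb. bII6 is the Neapolitan sixth — a major triad on the lowered second degree, here in its customary first inversion.
So the chord is Cb-Eb-Gb, a major triad.
The figured bass 6 indicates first inversion, placing the third (Eb) in the bass: Eb-Gb-Cb.

Eb Gb Cb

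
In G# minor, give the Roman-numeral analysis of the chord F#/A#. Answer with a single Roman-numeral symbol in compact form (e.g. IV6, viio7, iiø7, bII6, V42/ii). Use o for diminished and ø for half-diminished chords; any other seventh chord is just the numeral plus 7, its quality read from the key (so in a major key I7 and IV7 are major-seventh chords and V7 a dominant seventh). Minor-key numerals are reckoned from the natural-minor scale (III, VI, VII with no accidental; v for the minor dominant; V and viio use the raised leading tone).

The pitches F#-A#-C# form a major triad rooted on F#.
F# is scale degree 7 in G# minor, and a major triad on that degree is written VII.
With A# in the bass the chord is in first inversion, so the figured bass is 6.

VII6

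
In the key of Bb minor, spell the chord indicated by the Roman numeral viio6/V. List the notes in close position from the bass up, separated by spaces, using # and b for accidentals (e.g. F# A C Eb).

G Bb E

The slash marks an applied leading-tone chord: viio of V. In Bb minor, V is F, so the leading tone to it is E, a half step below.
Building a diminished triad on E gives E-G-Bb.
The figured bass 6 indicates first inversion, placing the third (G) in the bass: G-Bb-E.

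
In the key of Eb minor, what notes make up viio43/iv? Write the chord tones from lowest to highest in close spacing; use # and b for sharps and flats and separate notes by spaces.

Db Fb G Bb

viio43/iv is a secondary leading-tone chord. The target iv is Ab in Eb minor; the applied chord is rooted a semitone below, on G.
Building a fully diminished seventh chord on G gives G-Bb-Db-Fb.
The figured bass 43 indicates second inversion, placing the fifth (Db) in the bass: Db-Fb-G-Bb.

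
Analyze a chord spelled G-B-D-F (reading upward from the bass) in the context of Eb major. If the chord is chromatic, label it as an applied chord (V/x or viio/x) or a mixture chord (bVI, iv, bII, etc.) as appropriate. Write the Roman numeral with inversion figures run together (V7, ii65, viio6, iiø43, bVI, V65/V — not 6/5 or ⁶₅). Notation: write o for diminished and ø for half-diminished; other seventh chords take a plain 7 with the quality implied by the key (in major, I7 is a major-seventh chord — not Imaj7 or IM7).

V7/vi

Stacked in thirds the chord is G-B-D-F: a dominant seventh chord on G.
G is not a diatonic chord root with this quality in Eb major, but it lies a perfect fifth above C (vi), so the chord functions as an applied dominant of vi.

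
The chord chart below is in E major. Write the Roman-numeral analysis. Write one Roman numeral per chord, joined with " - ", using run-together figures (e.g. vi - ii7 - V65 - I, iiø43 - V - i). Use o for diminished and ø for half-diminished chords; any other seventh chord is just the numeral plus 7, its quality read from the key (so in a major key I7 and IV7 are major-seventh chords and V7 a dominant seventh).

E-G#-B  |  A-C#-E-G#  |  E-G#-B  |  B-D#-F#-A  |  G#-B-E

I - IV7 - I - V7 - I6

E-G#-B: major triad on E = scale degree 1 → I.
A-C#-E-G# has root A, degree 4 in E major, so IV7.
E-G#-B: major triad on E = scale degree 1 → I.
B-D#-F#-A: root B is the dominant; dominant seventh chord there is V7.
G#-B-E: major triad on E = scale degree 1 → I6.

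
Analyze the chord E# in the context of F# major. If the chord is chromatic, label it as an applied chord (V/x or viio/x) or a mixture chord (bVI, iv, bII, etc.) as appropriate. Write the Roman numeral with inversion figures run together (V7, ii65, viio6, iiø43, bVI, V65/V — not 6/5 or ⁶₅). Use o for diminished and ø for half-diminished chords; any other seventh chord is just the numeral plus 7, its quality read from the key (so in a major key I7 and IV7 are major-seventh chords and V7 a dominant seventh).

V/iii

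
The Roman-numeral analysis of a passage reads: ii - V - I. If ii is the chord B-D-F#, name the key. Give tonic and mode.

A major

The chord Bm is a minor triad rooted on B; its label is ii.
Counting down one scale step from B places the tonic on A; a minor triad on degree 2 is diatonic only in major.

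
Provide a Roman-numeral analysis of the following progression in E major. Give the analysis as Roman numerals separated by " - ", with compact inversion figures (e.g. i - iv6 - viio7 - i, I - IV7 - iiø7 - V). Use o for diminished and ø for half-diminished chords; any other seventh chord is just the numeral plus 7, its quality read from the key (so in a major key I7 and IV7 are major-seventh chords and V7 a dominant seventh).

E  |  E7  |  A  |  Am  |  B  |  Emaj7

E: root E is the tonic; major triad there is I.
E7 is the secondary dominant of IV (dominant seventh chord on E): V7/IV.
A: root A is the subdominant; major triad there is IV.
Am is non-diatonic — iv, a mixture chord from E minor.
B has root B, degree 5 in E major, so V.
Emaj7 has root E, degree 1 in E major, so I7.

I - V7/IV - IV - iv - V - I7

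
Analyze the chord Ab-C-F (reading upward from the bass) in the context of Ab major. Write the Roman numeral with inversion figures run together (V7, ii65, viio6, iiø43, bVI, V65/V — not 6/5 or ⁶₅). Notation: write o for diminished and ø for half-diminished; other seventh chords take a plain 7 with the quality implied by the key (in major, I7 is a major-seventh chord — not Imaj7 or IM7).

vi6

The pitches F-Ab-C form a minor triad rooted on F.
In Ab major, F is the submediant; the diatonic minor triad there is vi.
With Ab in the bass the chord is in first inversion, so the figured bass is 6.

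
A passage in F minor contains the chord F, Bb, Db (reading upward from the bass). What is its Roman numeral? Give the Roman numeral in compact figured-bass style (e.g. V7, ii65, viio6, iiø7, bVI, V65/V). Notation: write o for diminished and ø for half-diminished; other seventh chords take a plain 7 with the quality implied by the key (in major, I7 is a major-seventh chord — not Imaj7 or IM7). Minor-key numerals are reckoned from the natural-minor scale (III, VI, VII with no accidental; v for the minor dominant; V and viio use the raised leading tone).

iv64

Stacked in thirds the chord is Bb-Db-F: a minor triad on Bb.
In F minor, Bb is the subdominant; the diatonic minor triad there is iv.
With F in the bass the chord is in second inversion, so the figured bass is 64.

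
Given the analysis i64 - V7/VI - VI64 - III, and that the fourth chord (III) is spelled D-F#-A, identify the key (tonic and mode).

B minor

The chord D is a major triad rooted on D; its label is III.
Counting down 2 scale steps from D places the tonic on B; a major triad on degree 3 is diatonic only in minor.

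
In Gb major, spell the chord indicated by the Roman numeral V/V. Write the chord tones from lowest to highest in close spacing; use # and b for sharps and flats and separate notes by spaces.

Ab C Eb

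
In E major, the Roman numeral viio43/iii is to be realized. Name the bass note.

C#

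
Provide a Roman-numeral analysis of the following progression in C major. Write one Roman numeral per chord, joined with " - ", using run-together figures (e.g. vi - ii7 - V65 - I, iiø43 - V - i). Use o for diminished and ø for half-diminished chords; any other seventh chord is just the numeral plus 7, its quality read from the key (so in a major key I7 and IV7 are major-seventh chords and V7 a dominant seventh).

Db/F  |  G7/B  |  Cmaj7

bII6 - V65 - I7

Db/F is non-diatonic — a major triad on the lowered supertonic (Db): the Neapolitan sixth, bII6 (third, F, in the bass — hence the 6).
G7/B has root G, degree 5 in C major, so V65.
Cmaj7: major seventh chord on C = scale degree 1 → I7.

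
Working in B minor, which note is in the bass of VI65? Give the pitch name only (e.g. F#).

B

VI in B minor has root G; the chord is G-B-D-F#.
The figure 65 means first inversion — the third is in the bass.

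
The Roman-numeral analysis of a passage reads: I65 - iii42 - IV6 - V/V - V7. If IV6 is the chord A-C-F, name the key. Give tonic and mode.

C major

The anchor chord is a major triad on F, labeled IV6.
Counting down 3 scale steps from F places the tonic on C; a major triad on degree 4 is diatonic only in major.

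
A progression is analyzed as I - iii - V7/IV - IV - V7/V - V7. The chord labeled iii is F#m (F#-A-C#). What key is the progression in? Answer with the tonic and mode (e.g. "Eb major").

The anchor chord is a minor triad on F#, labeled iii.
Counting down 2 scale steps from F# places the tonic on D; a minor triad on degree 3 is diatonic only in major.

D major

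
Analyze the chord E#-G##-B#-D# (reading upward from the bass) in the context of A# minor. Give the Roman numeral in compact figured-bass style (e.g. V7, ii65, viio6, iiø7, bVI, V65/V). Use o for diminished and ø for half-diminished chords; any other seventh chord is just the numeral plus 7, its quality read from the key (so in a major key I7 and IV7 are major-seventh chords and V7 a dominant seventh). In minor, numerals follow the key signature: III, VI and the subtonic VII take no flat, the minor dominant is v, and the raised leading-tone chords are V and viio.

V7

Stacked in thirds the chord is E#-G##-B#-D#: a dominant seventh chord on E#.
In A# minor, E# is the dominant; the diatonic dominant seventh chord there is V7.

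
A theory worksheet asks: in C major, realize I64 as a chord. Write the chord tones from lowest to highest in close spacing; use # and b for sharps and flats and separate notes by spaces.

G C E

The numeral's case and figure indicate a major triad. In C major its root, the tonic, is C.
That chord is spelled C-E-G.
With the 64 figure the chord is in second inversion; from the bass G upward in close position it reads G-C-E.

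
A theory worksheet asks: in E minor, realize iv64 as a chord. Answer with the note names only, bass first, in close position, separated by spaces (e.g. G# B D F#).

The numeral's case and figure indicate a minor triad. In E minor its root, the subdominant, is A.
That chord is spelled A-C-E.
With the 64 figure the chord is in second inversion; from the bass E upward in close position it reads E-A-C.

E A C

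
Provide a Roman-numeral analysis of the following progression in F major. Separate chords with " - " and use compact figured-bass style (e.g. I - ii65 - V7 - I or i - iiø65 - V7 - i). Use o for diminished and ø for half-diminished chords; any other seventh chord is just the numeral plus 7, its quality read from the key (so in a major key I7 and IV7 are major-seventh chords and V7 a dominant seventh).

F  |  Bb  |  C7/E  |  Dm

I - IV - V65 - vi

F has root F, degree 1 in F major, so I.
Bb has root Bb, degree 4 in F major, so IV.
C7/E: root C is the dominant; dominant seventh chord there is V65.
Dm: root D is the submediant; minor triad there is vi.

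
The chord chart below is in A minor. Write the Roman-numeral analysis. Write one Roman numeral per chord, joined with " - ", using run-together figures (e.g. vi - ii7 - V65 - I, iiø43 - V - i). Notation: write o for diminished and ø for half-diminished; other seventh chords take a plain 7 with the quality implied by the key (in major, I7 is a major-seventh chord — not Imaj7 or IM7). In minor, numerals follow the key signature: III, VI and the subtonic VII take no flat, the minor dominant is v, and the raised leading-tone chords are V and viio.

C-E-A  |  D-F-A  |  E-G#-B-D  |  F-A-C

C-E-A: minor triad on A = scale degree 1 → i6.
D-F-A has root D, degree 4 in A minor, so iv.
E-G#-B-D has root E, degree 5 in A minor, so V7.
F-A-C: major triad on F = scale degree 6 → VI.

i6 - iv - V7 - VI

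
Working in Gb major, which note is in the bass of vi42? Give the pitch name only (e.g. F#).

Db

vi in Gb major has root Eb; the chord is Eb-Gb-Bb-Db.
The figure 42 means third inversion — the seventh is in the bass.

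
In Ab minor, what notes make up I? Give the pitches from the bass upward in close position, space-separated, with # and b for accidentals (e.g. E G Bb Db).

Scale degree 1 in Ab minor is Ab; here the chord built on it is altered to a major triad. I is the major tonic (Picardy third), borrowed from the parallel major.
So the chord is Ab-C-Eb.

Ab C Eb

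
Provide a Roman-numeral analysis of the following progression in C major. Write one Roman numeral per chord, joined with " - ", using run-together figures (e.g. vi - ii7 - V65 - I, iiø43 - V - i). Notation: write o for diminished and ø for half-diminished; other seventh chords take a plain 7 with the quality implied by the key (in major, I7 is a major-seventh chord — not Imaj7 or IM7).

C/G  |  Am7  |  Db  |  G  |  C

C/G: root C is the tonic; major triad there is I64.
Am7: minor seventh chord on A = scale degree 6 → vi7.
Db: major triad on Db — chromatic; Db is the lowered second degree, so this is the Neapolitan chord, bII.
G: root G is the dominant; major triad there is V.
C: major triad on C = scale degree 1 → I.

I64 - vi7 - bII - V - I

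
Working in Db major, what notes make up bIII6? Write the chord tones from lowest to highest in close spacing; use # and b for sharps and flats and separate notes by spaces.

bIII6 is a major triad on the lowered third degree, borrowed from the parallel minor. In Db major that root is Fb.
So the chord is Fb-Ab-Cb.
The figured bass 6 indicates first inversion, placing the third (Ab) in the bass: Ab-Cb-Fb.

Ab Cb Fb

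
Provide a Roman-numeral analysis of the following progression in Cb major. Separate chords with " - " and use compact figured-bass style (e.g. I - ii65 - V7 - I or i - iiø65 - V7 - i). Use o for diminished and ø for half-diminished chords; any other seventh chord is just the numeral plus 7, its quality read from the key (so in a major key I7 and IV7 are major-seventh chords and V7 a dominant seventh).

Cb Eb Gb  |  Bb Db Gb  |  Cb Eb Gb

I - V6 - I

Cb-Eb-Gb: major triad on Cb = scale degree 1 → I.
Bb-Db-Gb: major triad on Gb = scale degree 5 → V6.
Cb-Eb-Gb: root Cb is the tonic; major triad there is I.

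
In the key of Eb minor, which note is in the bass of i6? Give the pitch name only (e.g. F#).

Gb

i in Eb minor has root Eb; the chord is Eb-Gb-Bb.
The figure 6 means first inversion — the third is in the bass.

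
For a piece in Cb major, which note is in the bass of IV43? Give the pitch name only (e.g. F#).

Cb

IV in Cb major has root Fb; the chord is Fb-Ab-Cb-Eb.
The figure 43 means second inversion — the fifth is in the bass.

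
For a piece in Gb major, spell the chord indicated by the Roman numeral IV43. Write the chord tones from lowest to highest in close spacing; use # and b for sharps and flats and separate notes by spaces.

Gb Bb Cb Eb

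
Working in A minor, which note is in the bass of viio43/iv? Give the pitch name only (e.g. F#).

The applied chord viio43/iv is rooted on C#: C#-E-G-Bb.
The figure 43 means second inversion — the fifth is in the bass.

G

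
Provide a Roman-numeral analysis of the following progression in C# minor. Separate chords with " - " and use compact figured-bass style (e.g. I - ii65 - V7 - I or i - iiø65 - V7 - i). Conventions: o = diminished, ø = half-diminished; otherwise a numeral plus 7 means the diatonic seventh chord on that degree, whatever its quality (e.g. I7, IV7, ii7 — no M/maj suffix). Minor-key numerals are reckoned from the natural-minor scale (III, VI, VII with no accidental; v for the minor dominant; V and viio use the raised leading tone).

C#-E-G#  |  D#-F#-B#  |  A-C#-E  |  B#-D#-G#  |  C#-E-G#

i - viio6 - VI - V6 - i

C#-E-G#: root C# is the tonic; minor triad there is i.
D#-F#-B#: diminished triad on B# = scale degree 7 → viio6.
A-C#-E has root A, degree 6 in C# minor, so VI.
B#-D#-G#: major triad on G# = scale degree 5 → V6.
C#-E-G# has root C#, degree 1 in C# minor, so i.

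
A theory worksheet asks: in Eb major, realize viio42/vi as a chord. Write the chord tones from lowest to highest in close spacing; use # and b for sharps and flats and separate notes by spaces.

The slash marks an applied leading-tone chord: viio of vi. In Eb major, vi is C, so the leading tone to it is B, a half step below.
Building a fully diminished seventh chord on B gives B-D-F-Ab.
The figured bass 42 indicates third inversion, placing the seventh (Ab) in the bass: Ab-B-D-F.

Ab B D F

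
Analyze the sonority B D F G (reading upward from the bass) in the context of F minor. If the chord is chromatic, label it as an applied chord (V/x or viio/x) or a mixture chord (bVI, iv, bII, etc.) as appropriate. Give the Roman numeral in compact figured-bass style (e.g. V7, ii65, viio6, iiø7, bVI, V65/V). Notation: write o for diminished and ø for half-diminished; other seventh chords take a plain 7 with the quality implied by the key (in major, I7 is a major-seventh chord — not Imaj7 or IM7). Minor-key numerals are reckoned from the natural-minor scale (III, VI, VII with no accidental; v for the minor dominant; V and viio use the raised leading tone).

V65/V

Stacked in thirds the chord is G-B-D-F: a dominant seventh chord on G.
G is not a diatonic chord root with this quality in F minor, but it lies a perfect fifth above C (V), so the chord functions as an applied dominant of V.
With B in the bass the chord is in first inversion, so the figured bass is 65.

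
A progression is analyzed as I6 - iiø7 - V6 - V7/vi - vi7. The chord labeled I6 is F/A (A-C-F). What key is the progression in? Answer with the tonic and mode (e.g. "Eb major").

F major

The chord F/A is a major triad rooted on F; its label is I6.
If F is scale degree 1 and the mode makes that degree carry a major triad, the tonic is F and the mode is major.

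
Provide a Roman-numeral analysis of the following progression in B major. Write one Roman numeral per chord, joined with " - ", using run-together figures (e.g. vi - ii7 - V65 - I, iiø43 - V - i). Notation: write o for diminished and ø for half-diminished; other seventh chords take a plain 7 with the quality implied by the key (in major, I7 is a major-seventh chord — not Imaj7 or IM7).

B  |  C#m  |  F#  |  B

B: major triad on B = scale degree 1 → I.
C#m has root C#, degree 2 in B major, so ii.
F#: root F# is the dominant; major triad there is V.
B: root B is the tonic; major triad there is I.

I - ii - V - I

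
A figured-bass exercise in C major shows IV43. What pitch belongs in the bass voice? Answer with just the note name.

C

IV in C major has root F; the chord is F-A-C-E.
The figure 43 means second inversion — the fifth is in the bass.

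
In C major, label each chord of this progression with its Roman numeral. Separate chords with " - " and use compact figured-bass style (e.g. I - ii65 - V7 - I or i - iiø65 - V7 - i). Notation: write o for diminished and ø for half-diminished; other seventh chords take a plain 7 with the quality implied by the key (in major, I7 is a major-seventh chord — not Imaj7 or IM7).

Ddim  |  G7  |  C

iio - V7 - I

Ddim is non-diatonic — iio, a mixture chord from C minor.
G7 has root G, degree 5 in C major, so V7.
C has root C, degree 1 in C major, so I.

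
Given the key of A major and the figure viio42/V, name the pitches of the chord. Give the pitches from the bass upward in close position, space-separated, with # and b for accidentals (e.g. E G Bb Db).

The slash marks an applied leading-tone chord: viio of V. In A major, V is E, so the leading tone to it is D#, a half step below.
Building a fully diminished seventh chord on D# gives D#-F#-A-C.
The figured bass 42 indicates third inversion, placing the seventh (C) in the bass: C-D#-F#-A.

C D# F# A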